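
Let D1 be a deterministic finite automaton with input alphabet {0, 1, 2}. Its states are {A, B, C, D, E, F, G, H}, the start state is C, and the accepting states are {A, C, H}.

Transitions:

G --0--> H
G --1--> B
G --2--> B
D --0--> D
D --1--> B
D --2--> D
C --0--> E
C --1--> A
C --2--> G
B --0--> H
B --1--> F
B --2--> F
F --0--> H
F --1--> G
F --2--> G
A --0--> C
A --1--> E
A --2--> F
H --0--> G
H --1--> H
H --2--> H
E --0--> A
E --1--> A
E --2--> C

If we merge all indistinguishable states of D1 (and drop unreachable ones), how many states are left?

5

First remove the unreachable states {D}; 7 states remain.
P0 = {A,C,H} | {B,E,F,G}.
Split {A,C,H} by δ(·,0) → {C,H} and {A}.
On input 1, block {C,H} splits into {C} and {H}.
Refine {B,E,F,G} on symbol 0: members go to different blocks, giving {B,F,G} and {E}.
The partition is now stable with 5 blocks: {C} | {B,F,G} | {A} | {H} | {E}.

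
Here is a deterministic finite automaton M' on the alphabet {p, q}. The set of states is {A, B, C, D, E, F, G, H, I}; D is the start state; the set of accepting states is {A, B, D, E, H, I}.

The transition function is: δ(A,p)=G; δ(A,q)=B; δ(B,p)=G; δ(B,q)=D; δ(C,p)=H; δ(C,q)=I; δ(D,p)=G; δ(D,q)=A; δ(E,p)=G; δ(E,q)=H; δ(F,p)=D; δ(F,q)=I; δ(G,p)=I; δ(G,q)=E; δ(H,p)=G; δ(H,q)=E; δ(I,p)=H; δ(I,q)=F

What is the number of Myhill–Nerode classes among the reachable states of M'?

First remove the unreachable states {C}; 8 states remain.
Start with accepting vs non-accepting: {A,B,D,E,H,I} | {F,G}.
Refine {A,B,D,E,H,I} on symbol p: members go to different blocks, giving {A,B,D,E,H} and {I}.
Split {F,G} by δ(·,p) → {F} and {G}.
No further refinement is possible. Final partition (4 blocks): {A,B,D,E,H} | {F} | {I} | {G}.

4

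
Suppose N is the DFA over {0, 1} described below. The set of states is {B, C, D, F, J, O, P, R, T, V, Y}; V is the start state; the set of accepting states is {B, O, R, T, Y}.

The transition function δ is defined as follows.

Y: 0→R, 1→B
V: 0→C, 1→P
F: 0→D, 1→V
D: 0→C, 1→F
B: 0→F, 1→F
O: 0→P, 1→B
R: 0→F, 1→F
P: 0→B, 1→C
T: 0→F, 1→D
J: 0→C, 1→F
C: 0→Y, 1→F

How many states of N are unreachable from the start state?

3

Starting at V and following transitions, the reachable set is {B, C, D, F, P, R, V, Y}. That leaves J, O, T unreachable — 3 in total.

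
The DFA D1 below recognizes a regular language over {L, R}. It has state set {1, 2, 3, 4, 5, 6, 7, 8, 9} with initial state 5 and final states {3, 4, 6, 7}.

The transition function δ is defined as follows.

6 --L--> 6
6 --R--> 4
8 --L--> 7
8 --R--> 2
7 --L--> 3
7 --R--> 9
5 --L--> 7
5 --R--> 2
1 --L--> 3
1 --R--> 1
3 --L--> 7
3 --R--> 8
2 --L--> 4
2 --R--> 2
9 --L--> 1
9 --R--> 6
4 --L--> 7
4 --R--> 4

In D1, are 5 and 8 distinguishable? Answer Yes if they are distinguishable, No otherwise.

No

All states are reachable from the start state.
Start with accepting vs non-accepting: {3,4,6,7} | {1,2,5,8,9}.
On input R, block {3,4,6,7} splits into {3,7} and {4,6}.
Refine {1,2,5,8,9} on symbol L: members go to different blocks, giving {1,5,8} and {2} and {9}.
On input R, block {3,7} splits into {3} and {7}.
Refine {1,5,8} on symbol L: members go to different blocks, giving {5,8} and {1}.
Refine {4,6} on symbol L: members go to different blocks, giving {4} and {6}.
Stable partition: {3} | {5,8} | {4} | {2} | {9} | {7} | {1} | {6} — 8 equivalence classes.
5 and 8 lie in the same block of the stable partition, so they are equivalent — no string distinguishes them.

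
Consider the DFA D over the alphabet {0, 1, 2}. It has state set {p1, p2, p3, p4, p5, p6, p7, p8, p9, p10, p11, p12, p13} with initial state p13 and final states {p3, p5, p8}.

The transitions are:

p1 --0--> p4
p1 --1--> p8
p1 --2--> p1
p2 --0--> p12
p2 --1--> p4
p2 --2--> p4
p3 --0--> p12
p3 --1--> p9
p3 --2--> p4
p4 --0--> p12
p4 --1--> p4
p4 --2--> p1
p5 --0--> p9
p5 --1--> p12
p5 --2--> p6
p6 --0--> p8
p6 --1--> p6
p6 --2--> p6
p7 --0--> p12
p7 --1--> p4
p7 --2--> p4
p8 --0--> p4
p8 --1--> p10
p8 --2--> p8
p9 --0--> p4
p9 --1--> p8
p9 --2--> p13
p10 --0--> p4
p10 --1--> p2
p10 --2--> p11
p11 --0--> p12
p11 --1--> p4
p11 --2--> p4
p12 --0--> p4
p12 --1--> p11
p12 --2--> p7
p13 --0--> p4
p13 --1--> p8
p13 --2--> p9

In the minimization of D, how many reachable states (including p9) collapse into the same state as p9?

3

States {p3,p5,p6} cannot be reached from the start state, so discard them.
Initial partition by acceptance: {p8} | {p1,p2,p4,p7,p9,p10,p11,p12,p13}.
Refine {p1,p2,p4,p7,p9,p10,p11,p12,p13} on symbol 1: members go to different blocks, giving {p2,p4,p7,p10,p11,p12} and {p1,p9,p13}.
Split {p2,p4,p7,p10,p11,p12} by δ(·,2) → {p2,p7,p10,p11,p12} and {p4}.
Refine {p2,p7,p10,p11,p12} on symbol 0: members go to different blocks, giving {p2,p7,p11} and {p10,p12}.
No further refinement is possible. Final partition (5 blocks): {p8} | {p2,p7,p11} | {p1,p9,p13} | {p4} | {p10,p12}.
The equivalence class containing p9 is {p1,p9,p13}, of size 3.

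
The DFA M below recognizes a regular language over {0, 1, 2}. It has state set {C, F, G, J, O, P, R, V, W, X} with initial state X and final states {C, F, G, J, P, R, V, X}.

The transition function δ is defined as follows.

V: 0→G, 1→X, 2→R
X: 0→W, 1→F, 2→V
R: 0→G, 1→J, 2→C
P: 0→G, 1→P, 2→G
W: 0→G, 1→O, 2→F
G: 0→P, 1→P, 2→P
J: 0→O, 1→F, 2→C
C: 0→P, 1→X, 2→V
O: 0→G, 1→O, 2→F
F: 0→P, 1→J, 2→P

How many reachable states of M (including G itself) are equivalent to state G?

2

P0 = {C,F,G,J,P,R,V,X} | {O,W}.
Split {C,F,G,J,P,R,V,X} by δ(·,0) → {C,F,G,P,R,V} and {J,X}.
Refine {C,F,G,P,R,V} on symbol 1: members go to different blocks, giving {C,F,R,V} and {G,P}.
Refine {C,F,R,V} on symbol 2: members go to different blocks, giving {C,R,V} and {F}.
Stable partition: {C,R,V} | {O,W} | {J,X} | {G,P} | {F} — 5 equivalence classes.
The equivalence class containing G is {G,P}, of size 2.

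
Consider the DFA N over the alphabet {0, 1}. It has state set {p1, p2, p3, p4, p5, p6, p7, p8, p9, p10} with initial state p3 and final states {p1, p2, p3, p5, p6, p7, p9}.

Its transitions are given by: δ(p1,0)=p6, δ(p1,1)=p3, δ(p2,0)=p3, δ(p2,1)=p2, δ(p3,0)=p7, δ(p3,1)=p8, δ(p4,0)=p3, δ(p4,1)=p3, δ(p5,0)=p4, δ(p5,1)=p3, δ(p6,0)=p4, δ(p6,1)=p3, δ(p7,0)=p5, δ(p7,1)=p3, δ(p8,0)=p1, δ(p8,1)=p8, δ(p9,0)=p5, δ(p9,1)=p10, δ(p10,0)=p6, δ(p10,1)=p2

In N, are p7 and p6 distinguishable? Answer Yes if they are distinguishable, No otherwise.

First remove the unreachable states {p2,p9,p10}; 7 states remain.
Start with accepting vs non-accepting: {p1,p3,p5,p6,p7} | {p4,p8}.
On input 0, block {p1,p3,p5,p6,p7} splits into {p1,p3,p7} and {p5,p6}.
Split {p1,p3,p7} by δ(·,0) → {p1,p7} and {p3}.
Split {p4,p8} by δ(·,0) → {p4} and {p8}.
Stable partition: {p1,p7} | {p4} | {p5,p6} | {p3} | {p8} — 5 equivalence classes.
p7 and p6 end up in different blocks, so they are distinguishable. For instance, the string '0' is accepted from only p7.

Yes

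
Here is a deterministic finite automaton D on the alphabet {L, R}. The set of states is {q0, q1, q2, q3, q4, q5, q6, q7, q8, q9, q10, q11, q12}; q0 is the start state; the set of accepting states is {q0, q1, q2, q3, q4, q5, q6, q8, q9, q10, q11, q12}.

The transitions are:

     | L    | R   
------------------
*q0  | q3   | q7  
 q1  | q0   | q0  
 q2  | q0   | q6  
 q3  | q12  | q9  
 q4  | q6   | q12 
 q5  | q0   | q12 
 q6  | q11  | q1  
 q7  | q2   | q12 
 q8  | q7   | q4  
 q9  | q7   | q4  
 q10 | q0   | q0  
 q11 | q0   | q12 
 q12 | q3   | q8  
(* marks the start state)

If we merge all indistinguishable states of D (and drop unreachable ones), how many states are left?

9

Reachable states from the start: {q0,q1,q2,q3,q4,q6,q7,q8,q9,q11,q12}. Unreachable: {q5,q10} — drop them.
Start with accepting vs non-accepting: {q0,q1,q2,q3,q4,q6,q8,q9,q11,q12} | {q7}.
Refine {q0,q1,q2,q3,q4,q6,q8,q9,q11,q12} on symbol L: members go to different blocks, giving {q0,q1,q2,q3,q4,q6,q11,q12} and {q8,q9}.
Refine {q0,q1,q2,q3,q4,q6,q11,q12} on symbol R: members go to different blocks, giving {q1,q2,q4,q6,q11} and {q3,q12} and {q0}.
Split {q1,q2,q4,q6,q11} by δ(·,L) → {q1,q2,q11} and {q4,q6}.
Split {q1,q2,q11} by δ(·,R) → {q1} and {q2} and {q11}.
On input L, block {q4,q6} splits into {q4} and {q6}.
No further refinement is possible. Final partition (9 blocks): {q1} | {q7} | {q8,q9} | {q3,q12} | {q0} | {q4} | {q2} | {q11} | {q6}.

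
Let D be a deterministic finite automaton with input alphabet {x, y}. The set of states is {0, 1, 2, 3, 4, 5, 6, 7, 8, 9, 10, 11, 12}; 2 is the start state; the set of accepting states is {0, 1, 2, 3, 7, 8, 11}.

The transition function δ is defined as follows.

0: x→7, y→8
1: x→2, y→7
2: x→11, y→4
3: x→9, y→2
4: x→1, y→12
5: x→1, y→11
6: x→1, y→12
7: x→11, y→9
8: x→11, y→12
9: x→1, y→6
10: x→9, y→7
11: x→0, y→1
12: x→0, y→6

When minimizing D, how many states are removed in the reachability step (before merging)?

No path from 2 leads to 3, 5, 10; the other 10 states are all reachable.

3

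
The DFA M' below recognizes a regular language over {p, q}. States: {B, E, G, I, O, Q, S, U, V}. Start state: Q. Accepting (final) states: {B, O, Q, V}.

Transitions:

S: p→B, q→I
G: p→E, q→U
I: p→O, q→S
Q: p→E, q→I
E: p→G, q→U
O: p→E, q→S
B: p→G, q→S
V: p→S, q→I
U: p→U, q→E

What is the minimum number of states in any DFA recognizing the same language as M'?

3

Reachable states from the start: {B,E,G,I,O,Q,S,U}. Unreachable: {V} — drop them.
Initial partition by acceptance: {B,O,Q} | {E,G,I,S,U}.
Refine {E,G,I,S,U} on symbol p: members go to different blocks, giving {E,G,U} and {I,S}.
The partition is now stable with 3 blocks: {B,O,Q} | {E,G,U} | {I,S}.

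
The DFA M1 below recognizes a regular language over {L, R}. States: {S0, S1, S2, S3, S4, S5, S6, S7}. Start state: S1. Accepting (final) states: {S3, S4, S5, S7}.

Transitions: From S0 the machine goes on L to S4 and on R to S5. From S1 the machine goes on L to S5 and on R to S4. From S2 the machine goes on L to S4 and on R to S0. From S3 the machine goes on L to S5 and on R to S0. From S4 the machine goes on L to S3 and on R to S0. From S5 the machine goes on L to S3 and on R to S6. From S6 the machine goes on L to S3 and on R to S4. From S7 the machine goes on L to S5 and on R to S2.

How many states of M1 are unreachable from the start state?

2

No path from S1 leads to S2, S7; the other 6 states are all reachable.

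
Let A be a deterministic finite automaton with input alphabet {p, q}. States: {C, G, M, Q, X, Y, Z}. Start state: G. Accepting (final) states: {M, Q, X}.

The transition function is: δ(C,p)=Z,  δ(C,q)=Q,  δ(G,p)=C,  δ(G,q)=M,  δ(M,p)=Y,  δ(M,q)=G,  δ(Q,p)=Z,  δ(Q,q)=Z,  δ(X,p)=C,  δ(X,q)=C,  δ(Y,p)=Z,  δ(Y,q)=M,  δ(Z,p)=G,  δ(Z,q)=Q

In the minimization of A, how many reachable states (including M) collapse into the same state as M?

Reachable states from the start: {C,G,M,Q,Y,Z}. Unreachable: {X} — drop them.
P0 = {M,Q} | {C,G,Y,Z}.
The partition is now stable with 2 blocks: {M,Q} | {C,G,Y,Z}.
The equivalence class containing M is {M,Q}, of size 2.

2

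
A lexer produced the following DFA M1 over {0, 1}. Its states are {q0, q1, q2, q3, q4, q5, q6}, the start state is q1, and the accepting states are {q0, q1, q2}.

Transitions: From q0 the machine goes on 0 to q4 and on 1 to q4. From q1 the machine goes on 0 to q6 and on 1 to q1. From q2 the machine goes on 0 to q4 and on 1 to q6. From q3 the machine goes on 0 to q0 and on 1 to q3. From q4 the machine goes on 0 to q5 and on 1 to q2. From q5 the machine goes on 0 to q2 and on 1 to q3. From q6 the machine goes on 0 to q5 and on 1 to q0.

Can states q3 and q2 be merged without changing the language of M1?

Initial partition by acceptance: {q0,q1,q2} | {q3,q4,q5,q6}.
Refine {q0,q1,q2} on symbol 1: members go to different blocks, giving {q0,q2} and {q1}.
Split {q3,q4,q5,q6} by δ(·,0) → {q3,q5} and {q4,q6}.
No further refinement is possible. Final partition (4 blocks): {q0,q2} | {q3,q5} | {q1} | {q4,q6}.
q3 and q2 end up in different blocks, so they are distinguishable. For instance, the string 'ε' is accepted from only q2.

No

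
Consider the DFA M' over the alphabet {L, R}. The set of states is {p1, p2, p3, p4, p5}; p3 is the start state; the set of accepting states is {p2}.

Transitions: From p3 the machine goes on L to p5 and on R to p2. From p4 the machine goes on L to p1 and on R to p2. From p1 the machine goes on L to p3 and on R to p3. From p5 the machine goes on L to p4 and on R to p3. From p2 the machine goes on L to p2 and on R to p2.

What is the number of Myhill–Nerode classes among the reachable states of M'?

3

Every state is reachable, so we keep all 5.
Start with accepting vs non-accepting: {p2} | {p1,p3,p4,p5}.
Refine {p1,p3,p4,p5} on symbol R: members go to different blocks, giving {p1,p5} and {p3,p4}.
The partition is now stable with 3 blocks: {p2} | {p1,p5} | {p3,p4}.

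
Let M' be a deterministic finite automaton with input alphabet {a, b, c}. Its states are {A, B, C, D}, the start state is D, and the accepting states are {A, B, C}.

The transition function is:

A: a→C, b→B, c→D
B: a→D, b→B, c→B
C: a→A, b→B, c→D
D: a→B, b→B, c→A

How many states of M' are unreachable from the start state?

A breadth-first search from the start state visits every state.

0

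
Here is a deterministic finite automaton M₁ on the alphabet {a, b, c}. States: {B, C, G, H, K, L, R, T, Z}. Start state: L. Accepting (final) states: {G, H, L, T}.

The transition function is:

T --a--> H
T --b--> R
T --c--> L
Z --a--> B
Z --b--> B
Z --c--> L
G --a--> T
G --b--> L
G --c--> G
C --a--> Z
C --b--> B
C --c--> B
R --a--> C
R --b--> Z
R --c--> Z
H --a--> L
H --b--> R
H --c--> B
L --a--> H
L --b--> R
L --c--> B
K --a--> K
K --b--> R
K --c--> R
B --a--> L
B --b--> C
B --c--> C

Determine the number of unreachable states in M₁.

3

No path from L leads to G, K, T; the other 6 states are all reachable.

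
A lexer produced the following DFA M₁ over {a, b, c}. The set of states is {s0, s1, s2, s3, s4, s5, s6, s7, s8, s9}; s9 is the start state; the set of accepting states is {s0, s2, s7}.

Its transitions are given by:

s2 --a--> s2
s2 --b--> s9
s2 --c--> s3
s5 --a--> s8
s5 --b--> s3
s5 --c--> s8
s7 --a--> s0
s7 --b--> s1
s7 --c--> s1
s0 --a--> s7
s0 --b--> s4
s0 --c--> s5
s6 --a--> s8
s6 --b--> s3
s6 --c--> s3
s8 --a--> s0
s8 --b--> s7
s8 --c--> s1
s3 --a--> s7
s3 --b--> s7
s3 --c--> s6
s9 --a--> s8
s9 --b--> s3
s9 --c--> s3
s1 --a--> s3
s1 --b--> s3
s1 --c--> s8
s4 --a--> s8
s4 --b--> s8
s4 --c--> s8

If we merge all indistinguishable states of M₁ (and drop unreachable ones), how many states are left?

States {s2} cannot be reached from the start state, so discard them.
P0 = {s0,s7} | {s1,s3,s4,s5,s6,s8,s9}.
Split {s1,s3,s4,s5,s6,s8,s9} by δ(·,a) → {s1,s4,s5,s6,s9} and {s3,s8}.
The partition is now stable with 3 blocks: {s0,s7} | {s1,s4,s5,s6,s9} | {s3,s8}.

3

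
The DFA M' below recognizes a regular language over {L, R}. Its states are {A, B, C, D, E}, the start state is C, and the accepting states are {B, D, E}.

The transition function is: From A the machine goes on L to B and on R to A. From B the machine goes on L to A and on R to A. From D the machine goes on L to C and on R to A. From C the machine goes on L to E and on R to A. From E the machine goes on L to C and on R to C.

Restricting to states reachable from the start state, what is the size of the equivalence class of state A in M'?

2

Reachable states from the start: {A,B,C,E}. Unreachable: {D} — drop them.
Initial partition by acceptance: {B,E} | {A,C}.
No further refinement is possible. Final partition (2 blocks): {B,E} | {A,C}.
State A belongs to the block {A,C}, which has 2 states.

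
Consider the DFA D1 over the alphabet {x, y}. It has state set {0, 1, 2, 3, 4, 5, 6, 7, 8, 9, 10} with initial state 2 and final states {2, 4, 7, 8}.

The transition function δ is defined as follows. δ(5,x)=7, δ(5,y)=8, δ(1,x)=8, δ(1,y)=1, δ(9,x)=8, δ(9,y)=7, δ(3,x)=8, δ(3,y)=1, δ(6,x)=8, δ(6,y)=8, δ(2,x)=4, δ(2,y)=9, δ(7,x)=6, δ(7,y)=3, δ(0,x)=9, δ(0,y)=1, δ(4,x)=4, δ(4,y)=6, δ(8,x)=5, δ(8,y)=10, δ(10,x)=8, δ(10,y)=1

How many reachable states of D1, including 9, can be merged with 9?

Reachable states from the start: {1,2,3,4,5,6,7,8,9,10}. Unreachable: {0} — drop them.
Initial partition by acceptance: {2,4,7,8} | {1,3,5,6,9,10}.
Split {2,4,7,8} by δ(·,x) → {2,4} and {7,8}.
Refine {1,3,5,6,9,10} on symbol y: members go to different blocks, giving {1,3,10} and {5,6,9}.
No further refinement is possible. Final partition (4 blocks): {2,4} | {1,3,10} | {7,8} | {5,6,9}.
The equivalence class containing 9 is {5,6,9}, of size 3.

3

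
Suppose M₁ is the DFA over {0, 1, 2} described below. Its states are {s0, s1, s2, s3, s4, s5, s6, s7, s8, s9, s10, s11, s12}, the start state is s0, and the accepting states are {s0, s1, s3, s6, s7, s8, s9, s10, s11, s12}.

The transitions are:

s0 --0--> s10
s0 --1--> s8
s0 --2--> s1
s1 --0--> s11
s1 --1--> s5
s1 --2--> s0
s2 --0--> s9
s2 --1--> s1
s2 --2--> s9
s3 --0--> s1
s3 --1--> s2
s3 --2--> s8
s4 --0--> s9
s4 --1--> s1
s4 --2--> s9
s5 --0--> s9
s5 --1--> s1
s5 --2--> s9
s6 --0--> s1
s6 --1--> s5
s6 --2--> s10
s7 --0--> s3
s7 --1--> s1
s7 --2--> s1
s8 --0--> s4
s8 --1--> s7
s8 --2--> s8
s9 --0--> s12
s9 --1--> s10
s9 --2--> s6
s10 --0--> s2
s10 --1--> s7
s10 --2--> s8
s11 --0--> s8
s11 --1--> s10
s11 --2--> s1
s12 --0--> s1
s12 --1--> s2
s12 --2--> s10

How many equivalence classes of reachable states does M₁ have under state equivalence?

7

Start with accepting vs non-accepting: {s0,s1,s3,s6,s7,s8,s9,s10,s11,s12} | {s2,s4,s5}.
Split {s0,s1,s3,s6,s7,s8,s9,s10,s11,s12} by δ(·,0) → {s0,s1,s3,s6,s7,s9,s11,s12} and {s8,s10}.
Refine {s0,s1,s3,s6,s7,s9,s11,s12} on symbol 0: members go to different blocks, giving {s1,s3,s6,s7,s9,s12} and {s0,s11}.
On input 0, block {s1,s3,s6,s7,s9,s12} splits into {s3,s6,s7,s9,s12} and {s1}.
Refine {s3,s6,s7,s9,s12} on symbol 0: members go to different blocks, giving {s3,s6,s12} and {s7,s9}.
Refine {s7,s9} on symbol 1: members go to different blocks, giving {s7} and {s9}.
The partition is now stable with 7 blocks: {s3,s6,s12} | {s2,s4,s5} | {s8,s10} | {s0,s11} | {s1} | {s7} | {s9}.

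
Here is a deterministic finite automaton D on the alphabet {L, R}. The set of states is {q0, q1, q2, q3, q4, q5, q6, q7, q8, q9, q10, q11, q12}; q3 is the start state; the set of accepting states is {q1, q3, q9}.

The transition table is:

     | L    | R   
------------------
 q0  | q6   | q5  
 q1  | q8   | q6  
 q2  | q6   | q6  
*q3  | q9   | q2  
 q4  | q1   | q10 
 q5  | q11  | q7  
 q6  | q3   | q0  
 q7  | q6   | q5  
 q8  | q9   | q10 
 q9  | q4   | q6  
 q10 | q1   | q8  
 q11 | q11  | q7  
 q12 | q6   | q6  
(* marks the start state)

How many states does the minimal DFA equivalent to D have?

Reachable states from the start: {q0,q1,q2,q3,q4,q5,q6,q7,q8,q9,q10,q11}. Unreachable: {q12} — drop them.
Initial partition by acceptance: {q1,q3,q9} | {q0,q2,q4,q5,q6,q7,q8,q10,q11}.
On input L, block {q1,q3,q9} splits into {q1,q9} and {q3}.
On input L, block {q0,q2,q4,q5,q6,q7,q8,q10,q11} splits into {q0,q2,q5,q7,q11} and {q4,q8,q10} and {q6}.
On input L, block {q0,q2,q5,q7,q11} splits into {q0,q2,q7} and {q5,q11}.
Refine {q0,q2,q7} on symbol R: members go to different blocks, giving {q0,q7} and {q2}.
Stable partition: {q1,q9} | {q0,q7} | {q3} | {q4,q8,q10} | {q6} | {q5,q11} | {q2} — 7 equivalence classes.

7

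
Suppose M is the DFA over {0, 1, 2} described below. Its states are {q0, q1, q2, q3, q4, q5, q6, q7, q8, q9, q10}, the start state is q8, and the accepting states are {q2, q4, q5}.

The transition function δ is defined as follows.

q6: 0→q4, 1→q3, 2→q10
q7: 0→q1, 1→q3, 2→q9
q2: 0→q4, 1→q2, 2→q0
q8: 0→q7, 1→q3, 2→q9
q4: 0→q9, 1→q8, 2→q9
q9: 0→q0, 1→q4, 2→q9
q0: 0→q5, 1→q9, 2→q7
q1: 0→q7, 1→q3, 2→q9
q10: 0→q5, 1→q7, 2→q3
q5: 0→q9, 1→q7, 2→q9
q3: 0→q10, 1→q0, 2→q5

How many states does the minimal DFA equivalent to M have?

First remove the unreachable states {q2,q6}; 9 states remain.
P0 = {q4,q5} | {q0,q1,q3,q7,q8,q9,q10}.
Split {q0,q1,q3,q7,q8,q9,q10} by δ(·,0) → {q1,q3,q7,q8,q9} and {q0,q10}.
Refine {q1,q3,q7,q8,q9} on symbol 0: members go to different blocks, giving {q1,q7,q8} and {q3,q9}.
On input 1, block {q0,q10} splits into {q0} and {q10}.
On input 0, block {q3,q9} splits into {q3} and {q9}.
Stable partition: {q4,q5} | {q1,q7,q8} | {q0} | {q3} | {q10} | {q9} — 6 equivalence classes.

6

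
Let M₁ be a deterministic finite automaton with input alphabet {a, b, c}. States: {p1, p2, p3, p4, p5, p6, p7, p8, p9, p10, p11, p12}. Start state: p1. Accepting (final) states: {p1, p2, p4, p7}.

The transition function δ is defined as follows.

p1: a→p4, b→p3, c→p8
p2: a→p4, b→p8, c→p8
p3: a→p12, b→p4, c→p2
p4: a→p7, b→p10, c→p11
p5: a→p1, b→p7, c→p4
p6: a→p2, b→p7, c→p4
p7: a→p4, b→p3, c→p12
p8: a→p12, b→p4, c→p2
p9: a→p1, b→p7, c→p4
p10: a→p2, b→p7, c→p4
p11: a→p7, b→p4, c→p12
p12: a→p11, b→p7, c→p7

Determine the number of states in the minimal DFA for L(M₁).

7

States {p5,p6,p9} cannot be reached from the start state, so discard them.
P0 = {p1,p2,p4,p7} | {p3,p8,p10,p11,p12}.
Split {p3,p8,p10,p11,p12} by δ(·,a) → {p3,p8,p12} and {p10,p11}.
On input b, block {p1,p2,p4,p7} splits into {p1,p2,p7} and {p4}.
Split {p3,p8,p12} by δ(·,a) → {p3,p8} and {p12}.
On input c, block {p1,p2,p7} splits into {p1,p2} and {p7}.
Refine {p10,p11} on symbol a: members go to different blocks, giving {p10} and {p11}.
No further refinement is possible. Final partition (7 blocks): {p1,p2} | {p3,p8} | {p10} | {p4} | {p12} | {p7} | {p11}.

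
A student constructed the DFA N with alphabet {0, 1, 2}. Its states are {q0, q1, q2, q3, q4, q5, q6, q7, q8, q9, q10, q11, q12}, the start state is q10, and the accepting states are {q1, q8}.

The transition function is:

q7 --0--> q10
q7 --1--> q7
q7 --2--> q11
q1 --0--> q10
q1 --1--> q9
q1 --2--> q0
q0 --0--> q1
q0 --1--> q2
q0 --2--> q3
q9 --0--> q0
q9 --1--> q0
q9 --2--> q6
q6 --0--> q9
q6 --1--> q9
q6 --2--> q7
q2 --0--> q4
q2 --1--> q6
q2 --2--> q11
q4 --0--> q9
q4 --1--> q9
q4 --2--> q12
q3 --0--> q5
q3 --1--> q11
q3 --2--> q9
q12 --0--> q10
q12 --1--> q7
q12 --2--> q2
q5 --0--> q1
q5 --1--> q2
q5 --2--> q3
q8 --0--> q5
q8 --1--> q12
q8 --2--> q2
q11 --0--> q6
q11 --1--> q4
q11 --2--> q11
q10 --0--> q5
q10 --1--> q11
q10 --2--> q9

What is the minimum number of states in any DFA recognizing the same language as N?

7

Reachable states from the start: {q0,q1,q2,q3,q4,q5,q6,q7,q9,q10,q11,q12}. Unreachable: {q8} — drop them.
Initial partition by acceptance: {q1} | {q0,q2,q3,q4,q5,q6,q7,q9,q10,q11,q12}.
Split {q0,q2,q3,q4,q5,q6,q7,q9,q10,q11,q12} by δ(·,0) → {q2,q3,q4,q6,q7,q9,q10,q11,q12} and {q0,q5}.
Refine {q2,q3,q4,q6,q7,q9,q10,q11,q12} on symbol 0: members go to different blocks, giving {q2,q4,q6,q7,q11,q12} and {q3,q9,q10}.
On input 0, block {q2,q4,q6,q7,q11,q12} splits into {q4,q6,q7,q12} and {q2,q11}.
On input 1, block {q4,q6,q7,q12} splits into {q4,q6} and {q7,q12}.
Refine {q3,q9,q10} on symbol 1: members go to different blocks, giving {q3,q10} and {q9}.
Stable partition: {q1} | {q4,q6} | {q0,q5} | {q3,q10} | {q2,q11} | {q7,q12} | {q9} — 7 equivalence classes.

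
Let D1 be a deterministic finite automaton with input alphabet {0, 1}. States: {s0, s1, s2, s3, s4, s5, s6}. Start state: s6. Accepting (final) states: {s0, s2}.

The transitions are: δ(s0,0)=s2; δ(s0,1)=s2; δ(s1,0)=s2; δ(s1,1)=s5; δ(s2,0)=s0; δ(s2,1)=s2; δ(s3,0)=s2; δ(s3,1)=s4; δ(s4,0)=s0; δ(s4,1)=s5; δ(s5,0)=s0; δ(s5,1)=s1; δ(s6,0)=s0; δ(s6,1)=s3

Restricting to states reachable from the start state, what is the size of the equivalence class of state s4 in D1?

5

All states are reachable from the start state.
Start with accepting vs non-accepting: {s0,s2} | {s1,s3,s4,s5,s6}.
No further refinement is possible. Final partition (2 blocks): {s0,s2} | {s1,s3,s4,s5,s6}.
The equivalence class containing s4 is {s1,s3,s4,s5,s6}, of size 5.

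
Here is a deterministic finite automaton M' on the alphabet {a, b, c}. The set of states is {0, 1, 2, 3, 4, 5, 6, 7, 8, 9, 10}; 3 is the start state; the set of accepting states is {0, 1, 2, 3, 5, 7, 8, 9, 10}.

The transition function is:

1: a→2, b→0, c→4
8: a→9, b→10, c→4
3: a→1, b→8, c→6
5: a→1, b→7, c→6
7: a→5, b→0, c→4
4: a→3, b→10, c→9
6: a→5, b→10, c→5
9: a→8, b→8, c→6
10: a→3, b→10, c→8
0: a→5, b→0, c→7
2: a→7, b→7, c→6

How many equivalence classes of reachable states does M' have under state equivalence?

4

Every state is reachable, so we keep all 11.
P0 = {0,1,2,3,5,7,8,9,10} | {4,6}.
Refine {0,1,2,3,5,7,8,9,10} on symbol c: members go to different blocks, giving {1,2,3,5,7,8,9} and {0,10}.
Split {1,2,3,5,7,8,9} by δ(·,b) → {2,3,5,9} and {1,7,8}.
Stable partition: {2,3,5,9} | {4,6} | {0,10} | {1,7,8} — 4 equivalence classes.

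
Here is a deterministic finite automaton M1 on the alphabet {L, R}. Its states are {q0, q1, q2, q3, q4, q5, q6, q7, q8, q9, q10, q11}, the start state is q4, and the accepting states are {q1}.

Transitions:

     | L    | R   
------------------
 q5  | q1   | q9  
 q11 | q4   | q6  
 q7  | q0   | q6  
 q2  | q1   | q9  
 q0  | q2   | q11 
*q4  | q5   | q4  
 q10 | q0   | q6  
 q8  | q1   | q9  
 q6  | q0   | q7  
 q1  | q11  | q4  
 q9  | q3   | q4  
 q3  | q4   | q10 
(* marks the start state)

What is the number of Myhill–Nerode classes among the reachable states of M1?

7

Reachable states from the start: {q0,q1,q2,q3,q4,q5,q6,q7,q9,q10,q11}. Unreachable: {q8} — drop them.
Start with accepting vs non-accepting: {q1} | {q0,q2,q3,q4,q5,q6,q7,q9,q10,q11}.
On input L, block {q0,q2,q3,q4,q5,q6,q7,q9,q10,q11} splits into {q0,q3,q4,q6,q7,q9,q10,q11} and {q2,q5}.
Split {q0,q3,q4,q6,q7,q9,q10,q11} by δ(·,L) → {q3,q6,q7,q9,q10,q11} and {q0,q4}.
Split {q3,q6,q7,q9,q10,q11} by δ(·,L) → {q3,q6,q7,q10,q11} and {q9}.
Split {q0,q4} by δ(·,R) → {q0} and {q4}.
Refine {q3,q6,q7,q10,q11} on symbol L: members go to different blocks, giving {q6,q7,q10} and {q3,q11}.
The partition is now stable with 7 blocks: {q1} | {q6,q7,q10} | {q2,q5} | {q0} | {q9} | {q4} | {q3,q11}.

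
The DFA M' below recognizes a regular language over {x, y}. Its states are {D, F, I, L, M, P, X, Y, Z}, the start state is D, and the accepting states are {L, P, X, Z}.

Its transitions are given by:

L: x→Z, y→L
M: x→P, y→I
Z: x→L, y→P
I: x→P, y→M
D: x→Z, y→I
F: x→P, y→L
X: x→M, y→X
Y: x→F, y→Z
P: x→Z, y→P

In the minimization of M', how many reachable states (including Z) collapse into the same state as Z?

States {F,X,Y} cannot be reached from the start state, so discard them.
Initial partition by acceptance: {L,P,Z} | {D,I,M}.
No further refinement is possible. Final partition (2 blocks): {L,P,Z} | {D,I,M}.
State Z belongs to the block {L,P,Z}, which has 3 states.

3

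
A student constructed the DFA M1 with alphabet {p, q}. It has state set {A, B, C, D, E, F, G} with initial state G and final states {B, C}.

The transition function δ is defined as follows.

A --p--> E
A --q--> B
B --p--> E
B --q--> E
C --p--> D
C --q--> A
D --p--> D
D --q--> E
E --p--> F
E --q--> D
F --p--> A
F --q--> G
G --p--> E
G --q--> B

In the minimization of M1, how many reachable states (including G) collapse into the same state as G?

Reachable states from the start: {A,B,D,E,F,G}. Unreachable: {C} — drop them.
Start with accepting vs non-accepting: {B} | {A,D,E,F,G}.
Refine {A,D,E,F,G} on symbol q: members go to different blocks, giving {D,E,F} and {A,G}.
Split {D,E,F} by δ(·,p) → {D,E} and {F}.
Refine {D,E} on symbol p: members go to different blocks, giving {D} and {E}.
The partition is now stable with 5 blocks: {B} | {D} | {A,G} | {F} | {E}.
State G belongs to the block {A,G}, which has 2 states.

2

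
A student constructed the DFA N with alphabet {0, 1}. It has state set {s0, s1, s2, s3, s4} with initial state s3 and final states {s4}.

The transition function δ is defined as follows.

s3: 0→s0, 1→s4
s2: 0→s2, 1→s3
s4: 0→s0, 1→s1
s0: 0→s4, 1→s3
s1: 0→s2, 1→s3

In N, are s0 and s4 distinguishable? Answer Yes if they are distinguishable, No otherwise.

Start with accepting vs non-accepting: {s4} | {s0,s1,s2,s3}.
On input 0, block {s0,s1,s2,s3} splits into {s1,s2,s3} and {s0}.
Refine {s1,s2,s3} on symbol 0: members go to different blocks, giving {s1,s2} and {s3}.
The partition is now stable with 4 blocks: {s4} | {s1,s2} | {s0} | {s3}.
s0 and s4 end up in different blocks, so they are distinguishable. For instance, the string 'ε' is accepted from only s4.

Yes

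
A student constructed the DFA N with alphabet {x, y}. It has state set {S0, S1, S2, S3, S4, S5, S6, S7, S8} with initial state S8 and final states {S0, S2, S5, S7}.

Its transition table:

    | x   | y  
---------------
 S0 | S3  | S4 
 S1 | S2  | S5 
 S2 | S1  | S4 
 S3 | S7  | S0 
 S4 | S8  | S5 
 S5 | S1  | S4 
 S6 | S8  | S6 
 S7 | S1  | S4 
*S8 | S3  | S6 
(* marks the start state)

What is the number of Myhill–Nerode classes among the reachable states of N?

5

Every state is reachable, so we keep all 9.
P0 = {S0,S2,S5,S7} | {S1,S3,S4,S6,S8}.
On input x, block {S1,S3,S4,S6,S8} splits into {S4,S6,S8} and {S1,S3}.
On input x, block {S4,S6,S8} splits into {S4,S6} and {S8}.
On input y, block {S4,S6} splits into {S4} and {S6}.
Stable partition: {S0,S2,S5,S7} | {S4} | {S1,S3} | {S8} | {S6} — 5 equivalence classes.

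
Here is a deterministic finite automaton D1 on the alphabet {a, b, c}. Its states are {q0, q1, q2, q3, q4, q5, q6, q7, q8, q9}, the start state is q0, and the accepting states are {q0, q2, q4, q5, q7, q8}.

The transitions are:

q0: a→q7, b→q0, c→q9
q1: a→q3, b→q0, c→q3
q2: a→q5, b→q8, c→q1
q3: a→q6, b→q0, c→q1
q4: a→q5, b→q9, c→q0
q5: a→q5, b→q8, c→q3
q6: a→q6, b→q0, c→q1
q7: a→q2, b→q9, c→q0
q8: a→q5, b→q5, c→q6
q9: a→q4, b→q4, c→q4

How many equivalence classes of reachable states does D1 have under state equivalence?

Start with accepting vs non-accepting: {q0,q2,q4,q5,q7,q8} | {q1,q3,q6,q9}.
Split {q0,q2,q4,q5,q7,q8} by δ(·,b) → {q0,q2,q5,q8} and {q4,q7}.
Refine {q0,q2,q5,q8} on symbol a: members go to different blocks, giving {q2,q5,q8} and {q0}.
Split {q1,q3,q6,q9} by δ(·,a) → {q1,q3,q6} and {q9}.
The partition is now stable with 5 blocks: {q2,q5,q8} | {q1,q3,q6} | {q4,q7} | {q0} | {q9}.

5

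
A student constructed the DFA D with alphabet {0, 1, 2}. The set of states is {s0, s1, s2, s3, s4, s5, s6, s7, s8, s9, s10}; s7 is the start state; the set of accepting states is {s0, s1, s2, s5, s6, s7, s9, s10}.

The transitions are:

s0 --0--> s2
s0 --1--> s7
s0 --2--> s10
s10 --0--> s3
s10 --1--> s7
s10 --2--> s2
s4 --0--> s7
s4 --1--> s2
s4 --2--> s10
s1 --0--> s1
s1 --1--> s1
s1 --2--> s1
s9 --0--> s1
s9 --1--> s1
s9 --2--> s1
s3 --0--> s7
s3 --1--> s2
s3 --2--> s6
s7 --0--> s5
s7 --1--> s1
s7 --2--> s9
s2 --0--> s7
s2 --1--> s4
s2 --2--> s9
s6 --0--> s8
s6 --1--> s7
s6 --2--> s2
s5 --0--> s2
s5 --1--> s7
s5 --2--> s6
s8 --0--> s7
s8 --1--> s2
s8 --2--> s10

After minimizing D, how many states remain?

Reachable states from the start: {s1,s2,s3,s4,s5,s6,s7,s8,s9,s10}. Unreachable: {s0} — drop them.
P0 = {s1,s2,s5,s6,s7,s9,s10} | {s3,s4,s8}.
Split {s1,s2,s5,s6,s7,s9,s10} by δ(·,0) → {s1,s2,s5,s7,s9} and {s6,s10}.
Split {s1,s2,s5,s7,s9} by δ(·,1) → {s1,s5,s7,s9} and {s2}.
On input 0, block {s1,s5,s7,s9} splits into {s1,s7,s9} and {s5}.
On input 0, block {s1,s7,s9} splits into {s1,s9} and {s7}.
The partition is now stable with 6 blocks: {s1,s9} | {s3,s4,s8} | {s6,s10} | {s2} | {s5} | {s7}.

6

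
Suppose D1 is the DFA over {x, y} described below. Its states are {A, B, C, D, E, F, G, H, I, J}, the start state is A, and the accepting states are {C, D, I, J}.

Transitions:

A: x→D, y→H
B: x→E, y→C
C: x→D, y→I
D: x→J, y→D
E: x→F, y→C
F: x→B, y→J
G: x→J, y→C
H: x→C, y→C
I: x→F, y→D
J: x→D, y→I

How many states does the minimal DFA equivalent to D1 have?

States {G} cannot be reached from the start state, so discard them.
Initial partition by acceptance: {C,D,I,J} | {A,B,E,F,H}.
On input x, block {C,D,I,J} splits into {C,D,J} and {I}.
Refine {C,D,J} on symbol y: members go to different blocks, giving {C,J} and {D}.
Refine {A,B,E,F,H} on symbol x: members go to different blocks, giving {B,E,F} and {A} and {H}.
Stable partition: {C,J} | {B,E,F} | {I} | {D} | {A} | {H} — 6 equivalence classes.

6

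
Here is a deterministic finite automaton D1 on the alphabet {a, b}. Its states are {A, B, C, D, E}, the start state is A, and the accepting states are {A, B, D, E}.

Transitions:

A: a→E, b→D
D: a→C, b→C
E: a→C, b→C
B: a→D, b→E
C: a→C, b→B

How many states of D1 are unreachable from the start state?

0

Exploring from A, all states are eventually visited, so none are unreachable.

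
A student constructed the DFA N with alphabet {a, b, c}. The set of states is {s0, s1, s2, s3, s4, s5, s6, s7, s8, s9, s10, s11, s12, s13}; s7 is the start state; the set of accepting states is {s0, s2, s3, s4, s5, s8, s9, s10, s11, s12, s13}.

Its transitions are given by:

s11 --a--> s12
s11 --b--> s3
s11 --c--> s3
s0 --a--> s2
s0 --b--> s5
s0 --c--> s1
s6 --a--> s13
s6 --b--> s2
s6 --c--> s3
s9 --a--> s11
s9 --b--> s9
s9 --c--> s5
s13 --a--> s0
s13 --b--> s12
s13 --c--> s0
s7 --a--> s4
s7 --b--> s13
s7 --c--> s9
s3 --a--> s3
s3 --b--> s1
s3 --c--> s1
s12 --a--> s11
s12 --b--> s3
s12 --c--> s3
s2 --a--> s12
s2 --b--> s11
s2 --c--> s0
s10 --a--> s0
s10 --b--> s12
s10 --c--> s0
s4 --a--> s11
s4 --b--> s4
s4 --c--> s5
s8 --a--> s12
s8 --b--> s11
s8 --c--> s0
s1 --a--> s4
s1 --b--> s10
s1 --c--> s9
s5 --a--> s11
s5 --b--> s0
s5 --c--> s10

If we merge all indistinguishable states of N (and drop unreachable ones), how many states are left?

8

States {s6,s8} cannot be reached from the start state, so discard them.
Start with accepting vs non-accepting: {s0,s2,s3,s4,s5,s9,s10,s11,s12,s13} | {s1,s7}.
Split {s0,s2,s3,s4,s5,s9,s10,s11,s12,s13} by δ(·,b) → {s0,s2,s4,s5,s9,s10,s11,s12,s13} and {s3}.
Refine {s0,s2,s4,s5,s9,s10,s11,s12,s13} on symbol b: members go to different blocks, giving {s0,s2,s4,s5,s9,s10,s13} and {s11,s12}.
Split {s0,s2,s4,s5,s9,s10,s13} by δ(·,a) → {s2,s4,s5,s9} and {s0,s10,s13}.
On input b, block {s2,s4,s5,s9} splits into {s4,s9} and {s2} and {s5}.
Refine {s0,s10,s13} on symbol a: members go to different blocks, giving {s10,s13} and {s0}.
Stable partition: {s4,s9} | {s1,s7} | {s3} | {s11,s12} | {s10,s13} | {s2} | {s5} | {s0} — 8 equivalence classes.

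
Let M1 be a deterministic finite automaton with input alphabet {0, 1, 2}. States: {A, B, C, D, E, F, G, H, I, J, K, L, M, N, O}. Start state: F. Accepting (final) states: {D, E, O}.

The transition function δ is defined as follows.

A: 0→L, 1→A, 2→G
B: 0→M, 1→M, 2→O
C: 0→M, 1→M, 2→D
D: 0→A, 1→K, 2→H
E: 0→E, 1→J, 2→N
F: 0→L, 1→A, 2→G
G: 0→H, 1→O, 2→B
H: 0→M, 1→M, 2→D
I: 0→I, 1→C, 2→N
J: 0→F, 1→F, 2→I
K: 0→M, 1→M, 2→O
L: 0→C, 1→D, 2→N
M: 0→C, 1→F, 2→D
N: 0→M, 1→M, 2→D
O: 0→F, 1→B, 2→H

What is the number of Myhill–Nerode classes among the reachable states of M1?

States {E,I,J} cannot be reached from the start state, so discard them.
Initial partition by acceptance: {D,O} | {A,B,C,F,G,H,K,L,M,N}.
On input 1, block {A,B,C,F,G,H,K,L,M,N} splits into {A,B,C,F,H,K,M,N} and {G,L}.
On input 0, block {A,B,C,F,H,K,M,N} splits into {B,C,H,K,M,N} and {A,F}.
Split {B,C,H,K,M,N} by δ(·,1) → {B,C,H,K,N} and {M}.
Stable partition: {D,O} | {B,C,H,K,N} | {G,L} | {A,F} | {M} — 5 equivalence classes.

5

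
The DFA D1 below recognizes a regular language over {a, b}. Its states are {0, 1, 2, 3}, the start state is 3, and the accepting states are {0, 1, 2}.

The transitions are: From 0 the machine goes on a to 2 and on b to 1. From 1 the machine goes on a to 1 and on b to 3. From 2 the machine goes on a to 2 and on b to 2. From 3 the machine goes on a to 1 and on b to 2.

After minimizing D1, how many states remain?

First remove the unreachable states {0}; 3 states remain.
Initial partition by acceptance: {1,2} | {3}.
Refine {1,2} on symbol b: members go to different blocks, giving {1} and {2}.
Stable partition: {1} | {3} | {2} — 3 equivalence classes.

3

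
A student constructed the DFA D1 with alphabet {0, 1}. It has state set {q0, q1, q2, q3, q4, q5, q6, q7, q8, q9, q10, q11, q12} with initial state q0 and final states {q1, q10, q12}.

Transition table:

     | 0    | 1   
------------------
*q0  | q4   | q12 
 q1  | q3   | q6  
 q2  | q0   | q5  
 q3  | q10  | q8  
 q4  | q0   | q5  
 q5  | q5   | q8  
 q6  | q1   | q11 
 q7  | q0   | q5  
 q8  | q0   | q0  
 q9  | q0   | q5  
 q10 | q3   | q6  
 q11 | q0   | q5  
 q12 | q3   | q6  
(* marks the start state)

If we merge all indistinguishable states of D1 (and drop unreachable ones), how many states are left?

7

Reachable states from the start: {q0,q1,q3,q4,q5,q6,q8,q10,q11,q12}. Unreachable: {q2,q7,q9} — drop them.
Start with accepting vs non-accepting: {q1,q10,q12} | {q0,q3,q4,q5,q6,q8,q11}.
Split {q0,q3,q4,q5,q6,q8,q11} by δ(·,0) → {q0,q4,q5,q8,q11} and {q3,q6}.
On input 1, block {q0,q4,q5,q8,q11} splits into {q4,q5,q8,q11} and {q0}.
On input 0, block {q4,q5,q8,q11} splits into {q4,q8,q11} and {q5}.
Refine {q4,q8,q11} on symbol 1: members go to different blocks, giving {q4,q11} and {q8}.
On input 1, block {q3,q6} splits into {q3} and {q6}.
The partition is now stable with 7 blocks: {q1,q10,q12} | {q4,q11} | {q3} | {q0} | {q5} | {q8} | {q6}.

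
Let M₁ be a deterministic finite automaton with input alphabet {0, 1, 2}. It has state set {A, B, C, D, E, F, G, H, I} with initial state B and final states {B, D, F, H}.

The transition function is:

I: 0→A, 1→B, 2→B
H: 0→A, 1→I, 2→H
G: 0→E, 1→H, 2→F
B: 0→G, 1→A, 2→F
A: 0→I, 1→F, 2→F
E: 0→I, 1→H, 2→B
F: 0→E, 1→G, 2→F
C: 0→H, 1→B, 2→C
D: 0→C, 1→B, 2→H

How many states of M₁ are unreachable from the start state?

2

No path from B leads to C, D; the other 7 states are all reachable.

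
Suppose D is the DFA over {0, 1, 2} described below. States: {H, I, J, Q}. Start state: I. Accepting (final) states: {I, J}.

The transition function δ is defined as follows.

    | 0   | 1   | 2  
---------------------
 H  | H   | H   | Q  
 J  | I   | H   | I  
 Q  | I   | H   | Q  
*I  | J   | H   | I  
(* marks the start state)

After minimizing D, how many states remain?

Every state is reachable, so we keep all 4.
Start with accepting vs non-accepting: {I,J} | {H,Q}.
On input 0, block {H,Q} splits into {H} and {Q}.
No further refinement is possible. Final partition (3 blocks): {I,J} | {H} | {Q}.

3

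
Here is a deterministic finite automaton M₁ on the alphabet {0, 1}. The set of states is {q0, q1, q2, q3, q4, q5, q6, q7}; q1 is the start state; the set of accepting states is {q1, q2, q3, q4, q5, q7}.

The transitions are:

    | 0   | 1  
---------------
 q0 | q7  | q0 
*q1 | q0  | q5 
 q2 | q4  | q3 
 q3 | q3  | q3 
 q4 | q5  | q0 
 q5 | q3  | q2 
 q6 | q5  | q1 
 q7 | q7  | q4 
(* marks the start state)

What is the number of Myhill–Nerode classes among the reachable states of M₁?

7

First remove the unreachable states {q6}; 7 states remain.
Initial partition by acceptance: {q1,q2,q3,q4,q5,q7} | {q0}.
Split {q1,q2,q3,q4,q5,q7} by δ(·,0) → {q2,q3,q4,q5,q7} and {q1}.
On input 1, block {q2,q3,q4,q5,q7} splits into {q2,q3,q5,q7} and {q4}.
On input 0, block {q2,q3,q5,q7} splits into {q3,q5,q7} and {q2}.
On input 1, block {q3,q5,q7} splits into {q3} and {q5} and {q7}.
Stable partition: {q3} | {q0} | {q1} | {q4} | {q2} | {q5} | {q7} — 7 equivalence classes.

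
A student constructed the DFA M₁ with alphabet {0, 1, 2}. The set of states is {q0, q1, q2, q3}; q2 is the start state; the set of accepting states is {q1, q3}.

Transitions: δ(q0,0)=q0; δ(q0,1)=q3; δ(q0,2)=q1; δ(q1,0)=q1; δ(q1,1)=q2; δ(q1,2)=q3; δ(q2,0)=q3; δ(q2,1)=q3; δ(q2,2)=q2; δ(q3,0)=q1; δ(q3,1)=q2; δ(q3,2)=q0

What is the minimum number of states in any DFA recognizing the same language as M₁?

All states are reachable from the start state.
P0 = {q1,q3} | {q0,q2}.
Split {q1,q3} by δ(·,2) → {q1} and {q3}.
On input 0, block {q0,q2} splits into {q0} and {q2}.
The partition is now stable with 4 blocks: {q1} | {q0} | {q3} | {q2}.

4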